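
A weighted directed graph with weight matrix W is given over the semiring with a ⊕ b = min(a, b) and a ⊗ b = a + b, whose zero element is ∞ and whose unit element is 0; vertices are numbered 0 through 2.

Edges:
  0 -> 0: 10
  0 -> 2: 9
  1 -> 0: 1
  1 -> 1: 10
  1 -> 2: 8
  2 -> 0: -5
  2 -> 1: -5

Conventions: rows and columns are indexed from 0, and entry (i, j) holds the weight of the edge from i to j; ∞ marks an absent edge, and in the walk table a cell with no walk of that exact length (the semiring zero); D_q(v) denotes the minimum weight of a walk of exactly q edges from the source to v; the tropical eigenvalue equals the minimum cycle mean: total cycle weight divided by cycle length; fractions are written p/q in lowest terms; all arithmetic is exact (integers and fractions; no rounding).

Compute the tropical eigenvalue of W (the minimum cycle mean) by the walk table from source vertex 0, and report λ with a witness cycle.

q=0: [0, ∞, ∞]
q=1: [10, ∞, 9]
q=2: [4, 4, 19]
q=3: [5, 14, 12]
Optimal cycle mean attained by: cycle 1->2->1, total 8 + (-5), length 2.
Answer: λ = 3/2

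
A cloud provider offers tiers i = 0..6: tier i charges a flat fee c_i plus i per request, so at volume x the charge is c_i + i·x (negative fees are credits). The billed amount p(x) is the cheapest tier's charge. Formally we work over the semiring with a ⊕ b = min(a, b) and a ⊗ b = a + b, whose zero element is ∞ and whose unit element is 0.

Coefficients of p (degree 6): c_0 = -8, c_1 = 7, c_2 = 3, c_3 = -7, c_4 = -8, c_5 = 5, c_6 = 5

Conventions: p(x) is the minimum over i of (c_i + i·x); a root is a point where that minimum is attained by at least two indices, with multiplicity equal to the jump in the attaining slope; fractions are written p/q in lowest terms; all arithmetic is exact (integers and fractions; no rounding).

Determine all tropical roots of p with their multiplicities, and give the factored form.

hull edge (i=0, c=-8) to (i=4, c=-8): slope 0, span 4
hull edge (i=4, c=-8) to (i=6, c=5): slope 13/2, span 2
Factored form: p(x) = 5 ⊗ (x ⊕ (-13/2)) ⊗ (x ⊕ (-13/2)) ⊗ (x ⊕ 0) ⊗ (x ⊕ 0) ⊗ (x ⊕ 0) ⊗ (x ⊕ 0)
Answer: roots = -13/2 (mult 2), 0 (mult 4)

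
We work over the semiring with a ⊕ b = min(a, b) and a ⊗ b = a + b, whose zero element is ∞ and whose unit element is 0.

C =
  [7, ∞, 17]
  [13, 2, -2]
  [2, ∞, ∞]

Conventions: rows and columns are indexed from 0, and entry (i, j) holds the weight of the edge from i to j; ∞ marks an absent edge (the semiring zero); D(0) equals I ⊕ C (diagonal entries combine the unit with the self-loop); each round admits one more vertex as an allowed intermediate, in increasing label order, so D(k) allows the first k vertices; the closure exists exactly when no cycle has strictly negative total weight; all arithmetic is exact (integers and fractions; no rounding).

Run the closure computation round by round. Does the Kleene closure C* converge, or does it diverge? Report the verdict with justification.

D(0):
  [0, ∞, 17]
  [13, 0, -2]
  [2, ∞, 0]
D(1):
  [0, ∞, 17]
  [13, 0, -2]
  [2, ∞, 0]
D(2):
  [0, ∞, 17]
  [13, 0, -2]
  [2, ∞, 0]
D(3):
  [0, ∞, 17]
  [0, 0, -2]
  [2, ∞, 0]
Key observation: every diagonal entry stays at the unit through all rounds, so no improving cycle exists.
Answer: CONVERGES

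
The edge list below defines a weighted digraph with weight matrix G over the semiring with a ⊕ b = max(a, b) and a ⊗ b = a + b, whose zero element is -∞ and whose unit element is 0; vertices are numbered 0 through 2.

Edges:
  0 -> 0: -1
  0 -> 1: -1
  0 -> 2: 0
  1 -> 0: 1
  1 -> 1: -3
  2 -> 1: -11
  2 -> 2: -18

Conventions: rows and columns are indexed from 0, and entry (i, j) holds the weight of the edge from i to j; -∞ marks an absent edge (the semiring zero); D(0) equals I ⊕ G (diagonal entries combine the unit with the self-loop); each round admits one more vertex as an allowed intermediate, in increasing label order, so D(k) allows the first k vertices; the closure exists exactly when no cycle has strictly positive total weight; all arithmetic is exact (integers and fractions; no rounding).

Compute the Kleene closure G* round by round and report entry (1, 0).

D(0):
  [0, -1, 0]
  [1, 0, -∞]
  [-∞, -11, 0]
D(1):
  [0, -1, 0]
  [1, 0, 1]
  [-∞, -11, 0]
D(2):
  [0, -1, 0]
  [1, 0, 1]
  [-10, -11, 0]
D(3):
  [0, -1, 0]
  [1, 0, 1]
  [-10, -11, 0]
Answer: G*[1][0] = 1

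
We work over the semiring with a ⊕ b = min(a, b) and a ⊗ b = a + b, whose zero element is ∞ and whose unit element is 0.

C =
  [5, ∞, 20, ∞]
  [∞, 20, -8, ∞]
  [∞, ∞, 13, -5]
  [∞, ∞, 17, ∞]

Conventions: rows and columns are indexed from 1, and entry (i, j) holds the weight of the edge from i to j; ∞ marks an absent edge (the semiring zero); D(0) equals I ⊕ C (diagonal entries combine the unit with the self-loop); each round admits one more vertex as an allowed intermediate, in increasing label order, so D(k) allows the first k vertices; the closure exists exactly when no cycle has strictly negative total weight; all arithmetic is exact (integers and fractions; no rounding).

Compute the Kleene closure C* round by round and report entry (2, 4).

D(0):
  [0, ∞, 20, ∞]
  [∞, 0, -8, ∞]
  [∞, ∞, 0, -5]
  [∞, ∞, 17, 0]
D(1):
  [0, ∞, 20, ∞]
  [∞, 0, -8, ∞]
  [∞, ∞, 0, -5]
  [∞, ∞, 17, 0]
D(2):
  [0, ∞, 20, ∞]
  [∞, 0, -8, ∞]
  [∞, ∞, 0, -5]
  [∞, ∞, 17, 0]
D(3):
  [0, ∞, 20, 15]
  [∞, 0, -8, -13]
  [∞, ∞, 0, -5]
  [∞, ∞, 17, 0]
D(4):
  [0, ∞, 20, 15]
  [∞, 0, -8, -13]
  [∞, ∞, 0, -5]
  [∞, ∞, 17, 0]
Answer: C*[2][4] = -13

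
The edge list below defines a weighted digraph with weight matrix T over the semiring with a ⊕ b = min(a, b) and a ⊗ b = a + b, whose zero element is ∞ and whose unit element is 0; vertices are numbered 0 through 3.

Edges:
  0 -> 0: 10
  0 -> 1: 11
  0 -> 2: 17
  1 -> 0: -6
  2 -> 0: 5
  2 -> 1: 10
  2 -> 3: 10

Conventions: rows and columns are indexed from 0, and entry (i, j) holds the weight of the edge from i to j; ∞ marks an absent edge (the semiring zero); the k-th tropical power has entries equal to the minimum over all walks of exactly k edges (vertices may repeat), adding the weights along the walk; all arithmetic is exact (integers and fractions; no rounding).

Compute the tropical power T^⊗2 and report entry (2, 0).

T^⊗2:
  [5, 21, 27, 27]
  [4, 5, 11, ∞]
  [4, 16, 22, ∞]
  [∞, ∞, ∞, ∞]
Key observation: the optimum is the walk 2->1->0, with weight 10 + (-6) = 4.
Optimal value attained by: walk 2->1->0.
Answer: (T^⊗2)[2][0] = 4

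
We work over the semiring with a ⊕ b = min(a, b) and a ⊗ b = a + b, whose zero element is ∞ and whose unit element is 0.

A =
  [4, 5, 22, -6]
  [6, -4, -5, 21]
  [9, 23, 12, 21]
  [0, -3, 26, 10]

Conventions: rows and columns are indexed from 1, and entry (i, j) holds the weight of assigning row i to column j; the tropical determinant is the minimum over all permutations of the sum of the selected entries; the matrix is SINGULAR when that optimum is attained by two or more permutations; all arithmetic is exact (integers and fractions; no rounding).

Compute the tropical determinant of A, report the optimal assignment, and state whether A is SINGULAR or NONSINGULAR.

σ = (1, 2, 3, 4): 4 + (-4) + 12 + 10 = 22
σ = (1, 2, 4, 3): 4 + (-4) + 21 + 26 = 47
σ = (1, 3, 2, 4): 4 + (-5) + 23 + 10 = 32
σ = (1, 3, 4, 2): 4 + (-5) + 21 + (-3) = 17
σ = (1, 4, 2, 3): 4 + 21 + 23 + 26 = 74
σ = (1, 4, 3, 2): 4 + 21 + 12 + (-3) = 34
σ = (2, 1, 3, 4): 5 + 6 + 12 + 10 = 33
σ = (2, 1, 4, 3): 5 + 6 + 21 + 26 = 58
σ = (2, 3, 1, 4): 5 + (-5) + 9 + 10 = 19
σ = (2, 3, 4, 1): 5 + (-5) + 21 + 0 = 21
σ = (2, 4, 1, 3): 5 + 21 + 9 + 26 = 61
σ = (2, 4, 3, 1): 5 + 21 + 12 + 0 = 38
σ = (3, 1, 2, 4): 22 + 6 + 23 + 10 = 61
σ = (3, 1, 4, 2): 22 + 6 + 21 + (-3) = 46
σ = (3, 2, 1, 4): 22 + (-4) + 9 + 10 = 37
σ = (3, 2, 4, 1): 22 + (-4) + 21 + 0 = 39
σ = (3, 4, 1, 2): 22 + 21 + 9 + (-3) = 49
σ = (3, 4, 2, 1): 22 + 21 + 23 + 0 = 66
σ = (4, 1, 2, 3): (-6) + 6 + 23 + 26 = 49
σ = (4, 1, 3, 2): (-6) + 6 + 12 + (-3) = 9
σ = (4, 2, 1, 3): (-6) + (-4) + 9 + 26 = 25
σ = (4, 2, 3, 1): (-6) + (-4) + 12 + 0 = 2
σ = (4, 3, 1, 2): (-6) + (-5) + 9 + (-3) = -5
σ = (4, 3, 2, 1): (-6) + (-5) + 23 + 0 = 12
Optimal value attained by: σ = (4, 3, 1, 2).
Answer: det⊕(A) = -5; verdict: NONSINGULAR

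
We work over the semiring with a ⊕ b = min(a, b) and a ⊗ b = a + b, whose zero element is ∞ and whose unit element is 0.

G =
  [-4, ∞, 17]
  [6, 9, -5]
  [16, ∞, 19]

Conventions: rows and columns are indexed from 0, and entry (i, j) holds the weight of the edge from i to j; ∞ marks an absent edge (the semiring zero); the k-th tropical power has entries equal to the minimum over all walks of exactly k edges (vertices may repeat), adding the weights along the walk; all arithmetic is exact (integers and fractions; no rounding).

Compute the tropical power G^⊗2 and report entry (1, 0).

G^⊗2:
  [-8, ∞, 13]
  [2, 18, 4]
  [12, ∞, 33]
Key observation: the optimum is the walk 1->0->0, with weight 6 + (-4) = 2.
Optimal value attained by: walk 1->0->0.
Answer: (G^⊗2)[1][0] = 2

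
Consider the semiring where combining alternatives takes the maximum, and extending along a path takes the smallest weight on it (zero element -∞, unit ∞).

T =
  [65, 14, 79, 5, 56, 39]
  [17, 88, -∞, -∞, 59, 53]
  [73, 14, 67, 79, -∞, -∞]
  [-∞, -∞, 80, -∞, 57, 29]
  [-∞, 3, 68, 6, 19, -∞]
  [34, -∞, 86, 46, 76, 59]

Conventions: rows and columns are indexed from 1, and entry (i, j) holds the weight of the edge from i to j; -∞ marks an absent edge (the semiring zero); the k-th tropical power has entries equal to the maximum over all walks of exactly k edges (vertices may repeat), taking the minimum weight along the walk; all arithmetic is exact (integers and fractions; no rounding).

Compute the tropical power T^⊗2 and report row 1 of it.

T^⊗2:
  [73, 14, 67, 79, 56, 39]
  [34, 88, 59, 46, 59, 53]
  [67, 14, 79, 67, 57, 39]
  [73, 14, 67, 79, 29, 29]
  [68, 14, 67, 68, 19, 6]
  [73, 14, 68, 79, 59, 59]
Answer: row 1 of T^⊗2 = [73, 14, 67, 79, 56, 39]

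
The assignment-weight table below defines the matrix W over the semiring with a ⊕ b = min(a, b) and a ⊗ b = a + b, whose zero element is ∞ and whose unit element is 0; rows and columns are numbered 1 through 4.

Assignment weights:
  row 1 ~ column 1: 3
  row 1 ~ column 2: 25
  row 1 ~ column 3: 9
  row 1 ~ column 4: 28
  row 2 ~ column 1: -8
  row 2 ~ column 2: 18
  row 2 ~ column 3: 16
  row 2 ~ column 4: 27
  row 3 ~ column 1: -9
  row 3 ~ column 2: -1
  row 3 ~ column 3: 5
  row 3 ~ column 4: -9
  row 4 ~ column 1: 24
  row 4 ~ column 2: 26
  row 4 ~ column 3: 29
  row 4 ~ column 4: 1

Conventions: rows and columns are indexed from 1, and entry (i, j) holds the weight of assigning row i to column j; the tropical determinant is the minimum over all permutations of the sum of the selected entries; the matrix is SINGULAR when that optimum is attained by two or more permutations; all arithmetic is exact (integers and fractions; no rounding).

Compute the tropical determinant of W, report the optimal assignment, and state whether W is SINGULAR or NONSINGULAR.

σ = (1, 2, 3, 4): 3 + 18 + 5 + 1 = 27
σ = (1, 2, 4, 3): 3 + 18 + (-9) + 29 = 41
σ = (1, 3, 2, 4): 3 + 16 + (-1) + 1 = 19
σ = (1, 3, 4, 2): 3 + 16 + (-9) + 26 = 36
σ = (1, 4, 2, 3): 3 + 27 + (-1) + 29 = 58
σ = (1, 4, 3, 2): 3 + 27 + 5 + 26 = 61
σ = (2, 1, 3, 4): 25 + (-8) + 5 + 1 = 23
σ = (2, 1, 4, 3): 25 + (-8) + (-9) + 29 = 37
σ = (2, 3, 1, 4): 25 + 16 + (-9) + 1 = 33
σ = (2, 3, 4, 1): 25 + 16 + (-9) + 24 = 56
σ = (2, 4, 1, 3): 25 + 27 + (-9) + 29 = 72
σ = (2, 4, 3, 1): 25 + 27 + 5 + 24 = 81
σ = (3, 1, 2, 4): 9 + (-8) + (-1) + 1 = 1
σ = (3, 1, 4, 2): 9 + (-8) + (-9) + 26 = 18
σ = (3, 2, 1, 4): 9 + 18 + (-9) + 1 = 19
σ = (3, 2, 4, 1): 9 + 18 + (-9) + 24 = 42
σ = (3, 4, 1, 2): 9 + 27 + (-9) + 26 = 53
σ = (3, 4, 2, 1): 9 + 27 + (-1) + 24 = 59
σ = (4, 1, 2, 3): 28 + (-8) + (-1) + 29 = 48
σ = (4, 1, 3, 2): 28 + (-8) + 5 + 26 = 51
σ = (4, 2, 1, 3): 28 + 18 + (-9) + 29 = 66
σ = (4, 2, 3, 1): 28 + 18 + 5 + 24 = 75
σ = (4, 3, 1, 2): 28 + 16 + (-9) + 26 = 61
σ = (4, 3, 2, 1): 28 + 16 + (-1) + 24 = 67
Optimal value attained by: σ = (3, 1, 2, 4).
Answer: det⊕(W) = 1; verdict: NONSINGULAR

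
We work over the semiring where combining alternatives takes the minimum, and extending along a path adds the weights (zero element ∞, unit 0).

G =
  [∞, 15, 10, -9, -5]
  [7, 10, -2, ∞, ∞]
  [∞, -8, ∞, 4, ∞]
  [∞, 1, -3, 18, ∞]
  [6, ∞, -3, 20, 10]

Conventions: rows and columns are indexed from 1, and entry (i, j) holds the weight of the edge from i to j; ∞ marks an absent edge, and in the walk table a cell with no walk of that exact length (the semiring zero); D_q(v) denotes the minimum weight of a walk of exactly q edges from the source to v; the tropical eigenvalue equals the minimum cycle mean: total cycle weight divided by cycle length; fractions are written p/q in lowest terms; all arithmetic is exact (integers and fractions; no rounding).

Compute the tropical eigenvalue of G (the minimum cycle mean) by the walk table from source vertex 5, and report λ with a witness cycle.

q=0: [∞, ∞, ∞, ∞, 0]
q=1: [6, ∞, -3, 20, 10]
q=2: [16, -11, 7, -3, 1]
q=3: [-4, -2, -13, 7, 11]
q=4: [5, -21, -4, -13, -9]
q=5: [-14, -12, -23, -4, 0]
Optimal cycle mean attained by: cycle 2->3->2, total (-2) + (-8), length 2.
Answer: λ = -5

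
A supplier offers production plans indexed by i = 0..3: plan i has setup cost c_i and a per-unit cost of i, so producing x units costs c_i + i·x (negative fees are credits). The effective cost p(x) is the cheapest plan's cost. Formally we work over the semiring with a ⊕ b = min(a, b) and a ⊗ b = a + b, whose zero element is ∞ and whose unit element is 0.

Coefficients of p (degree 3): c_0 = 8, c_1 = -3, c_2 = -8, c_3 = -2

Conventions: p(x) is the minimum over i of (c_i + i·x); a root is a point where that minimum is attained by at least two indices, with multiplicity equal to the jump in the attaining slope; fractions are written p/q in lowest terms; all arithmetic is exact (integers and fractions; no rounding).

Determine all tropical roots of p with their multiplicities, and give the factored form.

hull edge (i=0, c=8) to (i=1, c=-3): slope -11, span 1
hull edge (i=1, c=-3) to (i=2, c=-8): slope -5, span 1
hull edge (i=2, c=-8) to (i=3, c=-2): slope 6, span 1
Factored form: p(x) = -2 ⊗ (x ⊕ (-6)) ⊗ (x ⊕ 5) ⊗ (x ⊕ 11)
Answer: roots = -6 (mult 1), 5 (mult 1), 11 (mult 1)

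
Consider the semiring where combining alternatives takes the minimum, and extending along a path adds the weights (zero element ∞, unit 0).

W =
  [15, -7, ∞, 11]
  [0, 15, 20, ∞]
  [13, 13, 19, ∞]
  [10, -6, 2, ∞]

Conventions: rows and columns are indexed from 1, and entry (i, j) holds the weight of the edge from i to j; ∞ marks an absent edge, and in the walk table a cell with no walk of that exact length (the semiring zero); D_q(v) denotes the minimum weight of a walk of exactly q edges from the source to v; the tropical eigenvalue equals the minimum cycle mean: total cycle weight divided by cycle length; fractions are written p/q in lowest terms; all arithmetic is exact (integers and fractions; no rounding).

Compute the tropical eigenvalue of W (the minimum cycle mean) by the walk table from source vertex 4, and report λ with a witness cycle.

q=0: [∞, ∞, ∞, 0]
q=1: [10, -6, 2, ∞]
q=2: [-6, 3, 14, 21]
q=3: [3, -13, 23, 5]
q=4: [-13, -4, 7, 14]
Optimal cycle mean attained by: cycle 1->2->1, total (-7) + 0, length 2.
Answer: λ = -7/2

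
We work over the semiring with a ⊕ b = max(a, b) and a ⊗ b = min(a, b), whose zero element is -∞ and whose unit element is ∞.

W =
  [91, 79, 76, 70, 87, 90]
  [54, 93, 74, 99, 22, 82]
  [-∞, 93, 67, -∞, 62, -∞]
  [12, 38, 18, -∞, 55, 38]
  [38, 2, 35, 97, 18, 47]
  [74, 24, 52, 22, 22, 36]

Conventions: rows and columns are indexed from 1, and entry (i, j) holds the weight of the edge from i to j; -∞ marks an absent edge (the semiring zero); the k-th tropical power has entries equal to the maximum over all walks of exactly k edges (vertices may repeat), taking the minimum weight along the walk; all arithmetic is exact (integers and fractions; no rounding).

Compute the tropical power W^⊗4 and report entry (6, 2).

W^⊗2:
  [91, 79, 76, 87, 87, 90]
  [74, 93, 74, 93, 62, 82]
  [54, 93, 74, 93, 62, 82]
  [38, 38, 38, 55, 22, 47]
  [47, 38, 47, 38, 55, 38]
  [74, 74, 74, 70, 74, 74]
W^⊗3:
  [91, 79, 76, 87, 87, 90]
  [74, 93, 74, 93, 74, 82]
  [74, 93, 74, 93, 62, 82]
  [47, 38, 47, 38, 55, 38]
  [47, 47, 47, 55, 47, 47]
  [74, 74, 74, 74, 74, 74]
W^⊗4:
  [91, 79, 76, 87, 87, 90]
  [74, 93, 74, 93, 74, 82]
  [74, 93, 74, 93, 74, 82]
  [47, 47, 47, 55, 47, 47]
  [47, 47, 47, 47, 55, 47]
  [74, 74, 74, 74, 74, 74]
Key observation: the optimum is the walk 6->1->1->1->2, with weight 74 min 91 min 91 min 79 = 74.
Optimal value attained by: walk 6->1->1->1->2.
Answer: (W^⊗4)[6][2] = 74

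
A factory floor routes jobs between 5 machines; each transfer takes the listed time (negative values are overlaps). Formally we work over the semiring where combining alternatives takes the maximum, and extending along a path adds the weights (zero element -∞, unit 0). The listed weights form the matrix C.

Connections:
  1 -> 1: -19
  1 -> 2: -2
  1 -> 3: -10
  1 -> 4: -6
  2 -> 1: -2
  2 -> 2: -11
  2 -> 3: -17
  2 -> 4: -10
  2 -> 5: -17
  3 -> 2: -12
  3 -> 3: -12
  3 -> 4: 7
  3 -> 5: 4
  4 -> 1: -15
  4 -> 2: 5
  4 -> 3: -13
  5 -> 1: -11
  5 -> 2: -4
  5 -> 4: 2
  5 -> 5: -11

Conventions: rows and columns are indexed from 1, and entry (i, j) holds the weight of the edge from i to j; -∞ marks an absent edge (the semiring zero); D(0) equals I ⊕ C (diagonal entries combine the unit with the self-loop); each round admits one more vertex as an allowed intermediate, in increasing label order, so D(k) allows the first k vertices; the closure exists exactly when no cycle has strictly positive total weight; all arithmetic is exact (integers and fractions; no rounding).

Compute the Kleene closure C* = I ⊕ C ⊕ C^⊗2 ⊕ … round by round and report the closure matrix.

D(0):
  [0, -2, -10, -6, -∞]
  [-2, 0, -17, -10, -17]
  [-∞, -12, 0, 7, 4]
  [-15, 5, -13, 0, -∞]
  [-11, -4, -∞, 2, 0]
D(1):
  [0, -2, -10, -6, -∞]
  [-2, 0, -12, -8, -17]
  [-∞, -12, 0, 7, 4]
  [-15, 5, -13, 0, -∞]
  [-11, -4, -21, 2, 0]
D(2):
  [0, -2, -10, -6, -19]
  [-2, 0, -12, -8, -17]
  [-14, -12, 0, 7, 4]
  [3, 5, -7, 0, -12]
  [-6, -4, -16, 2, 0]
D(3):
  [0, -2, -10, -3, -6]
  [-2, 0, -12, -5, -8]
  [-14, -12, 0, 7, 4]
  [3, 5, -7, 0, -3]
  [-6, -4, -16, 2, 0]
D(4):
  [0, 2, -10, -3, -6]
  [-2, 0, -12, -5, -8]
  [10, 12, 0, 7, 4]
  [3, 5, -7, 0, -3]
  [5, 7, -5, 2, 0]
D(5):
  [0, 2, -10, -3, -6]
  [-2, 0, -12, -5, -8]
  [10, 12, 0, 7, 4]
  [3, 5, -7, 0, -3]
  [5, 7, -5, 2, 0]
Answer: C* = [[0, 2, -10, -3, -6], [-2, 0, -12, -5, -8], [10, 12, 0, 7, 4], [3, 5, -7, 0, -3], [5, 7, -5, 2, 0]]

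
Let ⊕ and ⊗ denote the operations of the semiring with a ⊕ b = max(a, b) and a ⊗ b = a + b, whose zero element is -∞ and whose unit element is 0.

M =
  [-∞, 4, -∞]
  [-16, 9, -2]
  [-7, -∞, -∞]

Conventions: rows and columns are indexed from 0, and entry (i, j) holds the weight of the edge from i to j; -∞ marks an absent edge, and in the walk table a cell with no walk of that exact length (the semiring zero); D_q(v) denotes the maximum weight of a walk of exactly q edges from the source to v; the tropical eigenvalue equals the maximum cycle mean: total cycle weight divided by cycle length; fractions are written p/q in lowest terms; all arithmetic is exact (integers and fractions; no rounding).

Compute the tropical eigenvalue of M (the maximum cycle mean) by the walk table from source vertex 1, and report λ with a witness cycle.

q=0: [-∞, 0, -∞]
q=1: [-16, 9, -2]
q=2: [-7, 18, 7]
q=3: [2, 27, 16]
Optimal cycle mean attained by: cycle 1->1, total 9, length 1.
Answer: λ = 9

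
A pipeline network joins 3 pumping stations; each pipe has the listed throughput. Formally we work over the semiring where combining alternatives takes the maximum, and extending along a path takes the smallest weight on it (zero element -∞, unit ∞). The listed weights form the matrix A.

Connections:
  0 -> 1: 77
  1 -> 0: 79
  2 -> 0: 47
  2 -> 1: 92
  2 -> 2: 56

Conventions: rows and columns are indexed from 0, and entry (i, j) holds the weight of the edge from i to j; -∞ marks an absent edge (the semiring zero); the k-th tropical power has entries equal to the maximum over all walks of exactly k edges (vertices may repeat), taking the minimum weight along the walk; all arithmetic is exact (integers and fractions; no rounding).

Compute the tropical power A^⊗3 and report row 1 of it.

A^⊗2:
  [77, -∞, -∞]
  [-∞, 77, -∞]
  [79, 56, 56]
A^⊗3:
  [-∞, 77, -∞]
  [77, -∞, -∞]
  [56, 77, 56]
Answer: row 1 of A^⊗3 = [77, -∞, -∞]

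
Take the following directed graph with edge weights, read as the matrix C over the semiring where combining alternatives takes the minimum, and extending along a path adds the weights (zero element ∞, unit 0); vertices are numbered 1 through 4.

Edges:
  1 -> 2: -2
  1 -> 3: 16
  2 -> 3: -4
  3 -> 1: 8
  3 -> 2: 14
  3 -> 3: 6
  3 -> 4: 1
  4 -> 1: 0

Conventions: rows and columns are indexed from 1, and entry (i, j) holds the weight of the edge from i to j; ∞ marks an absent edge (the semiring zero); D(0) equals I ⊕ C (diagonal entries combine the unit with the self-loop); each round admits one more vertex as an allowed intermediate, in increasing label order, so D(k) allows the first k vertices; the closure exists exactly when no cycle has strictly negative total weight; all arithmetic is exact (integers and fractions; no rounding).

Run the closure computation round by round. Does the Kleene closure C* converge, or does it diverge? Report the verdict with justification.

D(0):
  [0, -2, 16, ∞]
  [∞, 0, -4, ∞]
  [8, 14, 0, 1]
  [0, ∞, ∞, 0]
D(1):
  [0, -2, 16, ∞]
  [∞, 0, -4, ∞]
  [8, 6, 0, 1]
  [0, -2, 16, 0]
D(2):
  [0, -2, -6, ∞]
  [∞, 0, -4, ∞]
  [8, 6, 0, 1]
  [0, -2, -6, 0]
Detection: at round 3, diagonal entry (4, 4) turns strictly negative.
Key observation: the cycle 4->1->2->3->4 has total weight 0 + (-2) + (-4) + 1, which is strictly negative.
Answer: DIVERGES — negative cycle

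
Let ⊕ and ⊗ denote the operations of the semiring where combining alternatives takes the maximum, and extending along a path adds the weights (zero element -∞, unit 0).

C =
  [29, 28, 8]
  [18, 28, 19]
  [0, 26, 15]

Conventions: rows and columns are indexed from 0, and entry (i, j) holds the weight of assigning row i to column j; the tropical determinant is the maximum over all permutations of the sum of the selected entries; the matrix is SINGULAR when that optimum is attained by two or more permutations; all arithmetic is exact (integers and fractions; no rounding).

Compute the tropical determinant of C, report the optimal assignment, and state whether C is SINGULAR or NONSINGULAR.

σ = (0, 1, 2): 29 + 28 + 15 = 72
σ = (0, 2, 1): 29 + 19 + 26 = 74
σ = (1, 0, 2): 28 + 18 + 15 = 61
σ = (1, 2, 0): 28 + 19 + 0 = 47
σ = (2, 0, 1): 8 + 18 + 26 = 52
σ = (2, 1, 0): 8 + 28 + 0 = 36
Optimal value attained by: σ = (0, 2, 1).
Answer: det⊕(C) = 74; verdict: NONSINGULAR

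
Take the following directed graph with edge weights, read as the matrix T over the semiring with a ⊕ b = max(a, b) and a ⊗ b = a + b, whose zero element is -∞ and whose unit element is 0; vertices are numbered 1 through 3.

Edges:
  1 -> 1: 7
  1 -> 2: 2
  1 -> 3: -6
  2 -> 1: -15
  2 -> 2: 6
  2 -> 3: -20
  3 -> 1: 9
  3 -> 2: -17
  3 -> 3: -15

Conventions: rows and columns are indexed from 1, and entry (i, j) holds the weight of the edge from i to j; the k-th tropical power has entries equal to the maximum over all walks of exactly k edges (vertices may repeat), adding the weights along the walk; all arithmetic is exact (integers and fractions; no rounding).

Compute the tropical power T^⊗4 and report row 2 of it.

T^⊗2:
  [14, 9, 1]
  [-8, 12, -14]
  [16, 11, 3]
T^⊗3:
  [21, 16, 8]
  [-1, 18, -8]
  [23, 18, 10]
T^⊗4:
  [28, 23, 15]
  [6, 24, -2]
  [30, 25, 17]
Answer: row 2 of T^⊗4 = [6, 24, -2]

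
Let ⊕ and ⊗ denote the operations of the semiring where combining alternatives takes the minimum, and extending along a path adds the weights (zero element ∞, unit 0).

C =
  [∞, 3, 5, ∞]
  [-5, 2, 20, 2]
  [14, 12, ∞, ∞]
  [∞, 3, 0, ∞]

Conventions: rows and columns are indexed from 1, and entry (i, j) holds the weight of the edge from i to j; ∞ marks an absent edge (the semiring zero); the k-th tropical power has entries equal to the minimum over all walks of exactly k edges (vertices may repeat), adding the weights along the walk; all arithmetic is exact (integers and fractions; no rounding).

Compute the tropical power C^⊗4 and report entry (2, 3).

C^⊗2:
  [-2, 5, 23, 5]
  [-3, -2, 0, 4]
  [7, 14, 19, 14]
  [-2, 5, 23, 5]
C^⊗3:
  [0, 1, 3, 7]
  [-7, 0, 2, 0]
  [9, 10, 12, 16]
  [0, 1, 3, 7]
C^⊗4:
  [-4, 3, 5, 3]
  [-5, -4, -2, 2]
  [5, 12, 14, 12]
  [-4, 3, 5, 3]
Key observation: the optimum is the walk 2->1->2->1->3, with weight (-5) + 3 + (-5) + 5 = -2.
Optimal value attained by: walk 2->1->2->1->3.
Answer: (C^⊗4)[2][3] = -2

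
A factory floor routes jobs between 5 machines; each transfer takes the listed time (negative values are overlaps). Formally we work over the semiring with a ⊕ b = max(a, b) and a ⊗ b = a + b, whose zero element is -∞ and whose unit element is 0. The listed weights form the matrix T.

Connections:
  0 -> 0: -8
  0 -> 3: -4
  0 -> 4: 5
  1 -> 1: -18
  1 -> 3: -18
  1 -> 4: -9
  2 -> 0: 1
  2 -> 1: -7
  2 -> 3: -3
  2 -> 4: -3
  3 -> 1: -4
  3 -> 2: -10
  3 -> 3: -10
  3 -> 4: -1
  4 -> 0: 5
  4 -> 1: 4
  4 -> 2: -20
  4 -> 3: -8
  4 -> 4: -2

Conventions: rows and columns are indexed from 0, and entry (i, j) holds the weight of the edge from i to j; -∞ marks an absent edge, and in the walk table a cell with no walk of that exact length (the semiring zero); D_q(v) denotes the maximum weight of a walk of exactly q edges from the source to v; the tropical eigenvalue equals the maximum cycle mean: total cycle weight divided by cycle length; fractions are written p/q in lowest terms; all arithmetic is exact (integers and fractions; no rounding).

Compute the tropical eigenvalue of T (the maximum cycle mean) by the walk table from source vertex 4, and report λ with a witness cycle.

q=0: [-∞, -∞, -∞, -∞, 0]
q=1: [5, 4, -20, -8, -2]
q=2: [3, 2, -18, 1, 10]
q=3: [15, 14, -9, 2, 8]
q=4: [13, 12, -8, 11, 20]
q=5: [25, 24, 1, 12, 18]
Optimal cycle mean attained by: cycle 0->4->0, total 5 + 5, length 2.
Answer: λ = 5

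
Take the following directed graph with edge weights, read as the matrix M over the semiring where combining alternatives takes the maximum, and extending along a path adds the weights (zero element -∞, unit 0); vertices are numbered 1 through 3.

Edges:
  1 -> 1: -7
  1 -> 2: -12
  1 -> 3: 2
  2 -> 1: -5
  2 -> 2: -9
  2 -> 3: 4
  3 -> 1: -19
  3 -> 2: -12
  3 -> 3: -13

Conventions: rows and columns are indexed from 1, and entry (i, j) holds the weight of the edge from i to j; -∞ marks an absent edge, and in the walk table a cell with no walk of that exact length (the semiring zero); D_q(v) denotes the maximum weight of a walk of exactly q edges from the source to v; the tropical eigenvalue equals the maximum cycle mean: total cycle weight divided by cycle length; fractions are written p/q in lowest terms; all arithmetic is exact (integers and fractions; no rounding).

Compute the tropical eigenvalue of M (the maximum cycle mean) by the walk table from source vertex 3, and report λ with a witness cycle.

q=0: [-∞, -∞, 0]
q=1: [-19, -12, -13]
q=2: [-17, -21, -8]
q=3: [-24, -20, -15]
Optimal cycle mean attained by: cycle 2->3->2, total 4 + (-12), length 2.
Answer: λ = -4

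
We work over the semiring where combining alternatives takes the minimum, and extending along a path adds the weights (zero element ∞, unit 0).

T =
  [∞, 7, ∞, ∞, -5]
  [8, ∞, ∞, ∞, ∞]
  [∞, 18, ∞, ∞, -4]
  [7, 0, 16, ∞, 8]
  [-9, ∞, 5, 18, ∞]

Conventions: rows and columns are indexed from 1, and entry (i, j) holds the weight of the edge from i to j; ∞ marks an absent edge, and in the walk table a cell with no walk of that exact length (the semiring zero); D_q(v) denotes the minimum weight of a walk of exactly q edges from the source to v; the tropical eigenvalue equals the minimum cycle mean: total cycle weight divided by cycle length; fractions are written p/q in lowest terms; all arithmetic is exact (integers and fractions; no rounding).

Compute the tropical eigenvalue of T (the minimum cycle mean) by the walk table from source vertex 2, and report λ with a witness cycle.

q=0: [∞, 0, ∞, ∞, ∞]
q=1: [8, ∞, ∞, ∞, ∞]
q=2: [∞, 15, ∞, ∞, 3]
q=3: [-6, ∞, 8, 21, ∞]
q=4: [28, 1, 37, ∞, -11]
q=5: [-20, 35, -6, 7, 23]
Optimal cycle mean attained by: cycle 1->5->1, total (-5) + (-9), length 2.
Answer: λ = -7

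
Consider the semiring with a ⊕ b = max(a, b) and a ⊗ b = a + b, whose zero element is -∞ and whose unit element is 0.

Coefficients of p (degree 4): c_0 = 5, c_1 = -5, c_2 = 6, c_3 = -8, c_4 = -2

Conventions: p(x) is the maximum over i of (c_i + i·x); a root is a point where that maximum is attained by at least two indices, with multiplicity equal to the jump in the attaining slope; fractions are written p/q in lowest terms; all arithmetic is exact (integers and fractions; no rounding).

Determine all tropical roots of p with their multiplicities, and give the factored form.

hull edge (i=0, c=5) to (i=2, c=6): slope 1/2, span 2
hull edge (i=2, c=6) to (i=4, c=-2): slope -4, span 2
Factored form: p(x) = -2 ⊗ (x ⊕ (-1/2)) ⊗ (x ⊕ (-1/2)) ⊗ (x ⊕ 4) ⊗ (x ⊕ 4)
Answer: roots = -1/2 (mult 2), 4 (mult 2)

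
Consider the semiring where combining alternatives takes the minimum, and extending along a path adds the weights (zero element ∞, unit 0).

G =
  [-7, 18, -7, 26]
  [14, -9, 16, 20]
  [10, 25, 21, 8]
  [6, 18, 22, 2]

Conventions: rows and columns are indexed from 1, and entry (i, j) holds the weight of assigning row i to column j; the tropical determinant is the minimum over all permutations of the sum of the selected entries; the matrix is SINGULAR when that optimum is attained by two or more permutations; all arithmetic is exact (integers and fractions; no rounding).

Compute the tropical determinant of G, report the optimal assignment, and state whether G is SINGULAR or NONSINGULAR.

σ = (1, 2, 3, 4): (-7) + (-9) + 21 + 2 = 7
σ = (1, 2, 4, 3): (-7) + (-9) + 8 + 22 = 14
σ = (1, 3, 2, 4): (-7) + 16 + 25 + 2 = 36
σ = (1, 3, 4, 2): (-7) + 16 + 8 + 18 = 35
σ = (1, 4, 2, 3): (-7) + 20 + 25 + 22 = 60
σ = (1, 4, 3, 2): (-7) + 20 + 21 + 18 = 52
σ = (2, 1, 3, 4): 18 + 14 + 21 + 2 = 55
σ = (2, 1, 4, 3): 18 + 14 + 8 + 22 = 62
σ = (2, 3, 1, 4): 18 + 16 + 10 + 2 = 46
σ = (2, 3, 4, 1): 18 + 16 + 8 + 6 = 48
σ = (2, 4, 1, 3): 18 + 20 + 10 + 22 = 70
σ = (2, 4, 3, 1): 18 + 20 + 21 + 6 = 65
σ = (3, 1, 2, 4): (-7) + 14 + 25 + 2 = 34
σ = (3, 1, 4, 2): (-7) + 14 + 8 + 18 = 33
σ = (3, 2, 1, 4): (-7) + (-9) + 10 + 2 = -4
σ = (3, 2, 4, 1): (-7) + (-9) + 8 + 6 = -2
σ = (3, 4, 1, 2): (-7) + 20 + 10 + 18 = 41
σ = (3, 4, 2, 1): (-7) + 20 + 25 + 6 = 44
σ = (4, 1, 2, 3): 26 + 14 + 25 + 22 = 87
σ = (4, 1, 3, 2): 26 + 14 + 21 + 18 = 79
σ = (4, 2, 1, 3): 26 + (-9) + 10 + 22 = 49
σ = (4, 2, 3, 1): 26 + (-9) + 21 + 6 = 44
σ = (4, 3, 1, 2): 26 + 16 + 10 + 18 = 70
σ = (4, 3, 2, 1): 26 + 16 + 25 + 6 = 73
Optimal value attained by: σ = (3, 2, 1, 4).
Answer: det⊕(G) = -4; verdict: NONSINGULAR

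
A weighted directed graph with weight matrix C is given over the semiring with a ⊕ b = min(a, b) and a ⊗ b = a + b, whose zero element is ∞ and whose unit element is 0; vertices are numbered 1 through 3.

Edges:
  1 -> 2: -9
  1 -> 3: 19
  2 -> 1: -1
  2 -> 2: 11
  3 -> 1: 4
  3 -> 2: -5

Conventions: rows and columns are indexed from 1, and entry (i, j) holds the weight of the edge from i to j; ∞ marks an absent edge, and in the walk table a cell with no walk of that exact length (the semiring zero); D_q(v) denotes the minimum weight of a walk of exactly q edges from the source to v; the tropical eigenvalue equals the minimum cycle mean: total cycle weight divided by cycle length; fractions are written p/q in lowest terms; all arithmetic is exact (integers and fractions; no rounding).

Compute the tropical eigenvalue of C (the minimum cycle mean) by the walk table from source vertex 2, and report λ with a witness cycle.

q=0: [∞, 0, ∞]
q=1: [-1, 11, ∞]
q=2: [10, -10, 18]
q=3: [-11, 1, 29]
Optimal cycle mean attained by: cycle 1->2->1, total (-9) + (-1), length 2.
Answer: λ = -5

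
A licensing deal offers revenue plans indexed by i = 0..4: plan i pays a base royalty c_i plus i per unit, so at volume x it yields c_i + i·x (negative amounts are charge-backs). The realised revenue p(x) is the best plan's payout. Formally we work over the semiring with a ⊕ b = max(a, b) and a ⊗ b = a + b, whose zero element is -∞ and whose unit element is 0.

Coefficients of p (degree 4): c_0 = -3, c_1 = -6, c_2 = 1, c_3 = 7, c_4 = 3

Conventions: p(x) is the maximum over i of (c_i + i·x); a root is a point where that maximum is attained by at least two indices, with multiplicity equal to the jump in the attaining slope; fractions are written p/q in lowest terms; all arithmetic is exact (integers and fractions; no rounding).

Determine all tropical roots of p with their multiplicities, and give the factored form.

hull edge (i=0, c=-3) to (i=3, c=7): slope 10/3, span 3
hull edge (i=3, c=7) to (i=4, c=3): slope -4, span 1
Factored form: p(x) = 3 ⊗ (x ⊕ (-10/3)) ⊗ (x ⊕ (-10/3)) ⊗ (x ⊕ (-10/3)) ⊗ (x ⊕ 4)
Answer: roots = -10/3 (mult 3), 4 (mult 1)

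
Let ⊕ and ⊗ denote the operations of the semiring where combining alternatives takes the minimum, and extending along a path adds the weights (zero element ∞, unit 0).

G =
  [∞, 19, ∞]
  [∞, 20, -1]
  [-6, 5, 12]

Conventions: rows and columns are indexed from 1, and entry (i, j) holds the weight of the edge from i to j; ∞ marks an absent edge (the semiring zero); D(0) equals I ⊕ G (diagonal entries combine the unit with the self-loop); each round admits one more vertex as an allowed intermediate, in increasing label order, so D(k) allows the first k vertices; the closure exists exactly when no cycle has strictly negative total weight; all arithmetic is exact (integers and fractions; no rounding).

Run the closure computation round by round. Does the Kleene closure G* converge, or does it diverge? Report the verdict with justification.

D(0):
  [0, 19, ∞]
  [∞, 0, -1]
  [-6, 5, 0]
D(1):
  [0, 19, ∞]
  [∞, 0, -1]
  [-6, 5, 0]
D(2):
  [0, 19, 18]
  [∞, 0, -1]
  [-6, 5, 0]
D(3):
  [0, 19, 18]
  [-7, 0, -1]
  [-6, 5, 0]
Key observation: every diagonal entry stays at the unit through all rounds, so no improving cycle exists.
Answer: CONVERGES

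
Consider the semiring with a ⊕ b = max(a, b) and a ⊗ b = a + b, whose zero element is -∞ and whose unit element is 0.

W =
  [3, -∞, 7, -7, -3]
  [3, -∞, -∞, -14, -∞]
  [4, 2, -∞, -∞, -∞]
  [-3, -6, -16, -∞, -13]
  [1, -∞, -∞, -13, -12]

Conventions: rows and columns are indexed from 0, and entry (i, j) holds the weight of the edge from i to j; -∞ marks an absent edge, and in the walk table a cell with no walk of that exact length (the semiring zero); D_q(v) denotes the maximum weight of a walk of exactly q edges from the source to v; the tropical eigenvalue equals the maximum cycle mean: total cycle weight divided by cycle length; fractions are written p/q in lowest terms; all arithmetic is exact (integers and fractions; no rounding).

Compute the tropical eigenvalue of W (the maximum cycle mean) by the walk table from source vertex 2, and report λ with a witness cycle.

q=0: [-∞, -∞, 0, -∞, -∞]
q=1: [4, 2, -∞, -∞, -∞]
q=2: [7, -∞, 11, -3, 1]
q=3: [15, 13, 14, 0, 4]
q=4: [18, 16, 22, 8, 12]
q=5: [26, 24, 25, 11, 15]
Optimal cycle mean attained by: cycle 0->2->0, total 7 + 4, length 2.
Answer: λ = 11/2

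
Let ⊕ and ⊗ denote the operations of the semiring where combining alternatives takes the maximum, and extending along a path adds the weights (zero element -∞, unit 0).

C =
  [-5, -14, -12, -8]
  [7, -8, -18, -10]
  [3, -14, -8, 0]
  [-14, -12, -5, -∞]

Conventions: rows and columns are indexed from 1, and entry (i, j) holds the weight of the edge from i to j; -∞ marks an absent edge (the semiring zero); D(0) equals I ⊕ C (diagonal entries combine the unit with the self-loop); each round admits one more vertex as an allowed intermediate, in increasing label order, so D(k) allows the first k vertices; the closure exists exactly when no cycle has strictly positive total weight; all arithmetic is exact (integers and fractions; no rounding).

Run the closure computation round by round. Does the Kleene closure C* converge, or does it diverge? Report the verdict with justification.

D(0):
  [0, -14, -12, -8]
  [7, 0, -18, -10]
  [3, -14, 0, 0]
  [-14, -12, -5, 0]
D(1):
  [0, -14, -12, -8]
  [7, 0, -5, -1]
  [3, -11, 0, 0]
  [-14, -12, -5, 0]
D(2):
  [0, -14, -12, -8]
  [7, 0, -5, -1]
  [3, -11, 0, 0]
  [-5, -12, -5, 0]
D(3):
  [0, -14, -12, -8]
  [7, 0, -5, -1]
  [3, -11, 0, 0]
  [-2, -12, -5, 0]
D(4):
  [0, -14, -12, -8]
  [7, 0, -5, -1]
  [3, -11, 0, 0]
  [-2, -12, -5, 0]
Key observation: every diagonal entry stays at the unit through all rounds, so no improving cycle exists.
Answer: CONVERGES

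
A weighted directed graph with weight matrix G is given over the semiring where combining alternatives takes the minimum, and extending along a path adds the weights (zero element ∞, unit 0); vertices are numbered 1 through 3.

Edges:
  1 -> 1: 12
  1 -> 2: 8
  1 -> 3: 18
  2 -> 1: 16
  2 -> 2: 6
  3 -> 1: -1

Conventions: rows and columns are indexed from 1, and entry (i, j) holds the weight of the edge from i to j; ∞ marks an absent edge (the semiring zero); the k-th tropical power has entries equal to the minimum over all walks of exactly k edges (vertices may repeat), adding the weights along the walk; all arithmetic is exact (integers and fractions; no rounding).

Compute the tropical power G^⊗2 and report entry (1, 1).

G^⊗2:
  [17, 14, 30]
  [22, 12, 34]
  [11, 7, 17]
Key observation: the optimum is the walk 1->3->1, with weight 18 + (-1) = 17.
Optimal value attained by: walk 1->3->1.
Answer: (G^⊗2)[1][1] = 17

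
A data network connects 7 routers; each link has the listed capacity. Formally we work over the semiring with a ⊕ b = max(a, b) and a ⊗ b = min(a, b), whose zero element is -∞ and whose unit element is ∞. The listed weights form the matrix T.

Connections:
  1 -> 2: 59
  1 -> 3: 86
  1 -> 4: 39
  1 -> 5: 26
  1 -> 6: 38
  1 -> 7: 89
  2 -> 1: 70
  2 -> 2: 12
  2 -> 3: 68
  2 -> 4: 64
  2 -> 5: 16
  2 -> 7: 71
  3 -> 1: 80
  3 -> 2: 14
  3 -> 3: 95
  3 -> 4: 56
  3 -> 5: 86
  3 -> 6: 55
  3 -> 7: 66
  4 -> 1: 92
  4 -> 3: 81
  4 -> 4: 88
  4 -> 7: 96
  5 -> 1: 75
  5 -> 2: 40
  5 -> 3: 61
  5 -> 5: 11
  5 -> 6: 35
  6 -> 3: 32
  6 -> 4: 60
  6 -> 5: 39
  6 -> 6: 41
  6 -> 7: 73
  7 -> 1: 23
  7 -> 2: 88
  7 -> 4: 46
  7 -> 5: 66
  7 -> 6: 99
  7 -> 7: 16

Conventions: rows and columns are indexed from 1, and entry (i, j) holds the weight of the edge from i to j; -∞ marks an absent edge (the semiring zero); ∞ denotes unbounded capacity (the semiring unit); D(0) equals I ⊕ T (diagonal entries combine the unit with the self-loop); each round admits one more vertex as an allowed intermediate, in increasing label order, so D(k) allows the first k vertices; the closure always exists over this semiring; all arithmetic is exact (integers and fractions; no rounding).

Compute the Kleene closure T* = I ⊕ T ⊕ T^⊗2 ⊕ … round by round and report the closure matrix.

D(0):
  [∞, 59, 86, 39, 26, 38, 89]
  [70, ∞, 68, 64, 16, -∞, 71]
  [80, 14, ∞, 56, 86, 55, 66]
  [92, -∞, 81, ∞, -∞, -∞, 96]
  [75, 40, 61, -∞, ∞, 35, -∞]
  [-∞, -∞, 32, 60, 39, ∞, 73]
  [23, 88, -∞, 46, 66, 99, ∞]
D(1):
  [∞, 59, 86, 39, 26, 38, 89]
  [70, ∞, 70, 64, 26, 38, 71]
  [80, 59, ∞, 56, 86, 55, 80]
  [92, 59, 86, ∞, 26, 38, 96]
  [75, 59, 75, 39, ∞, 38, 75]
  [-∞, -∞, 32, 60, 39, ∞, 73]
  [23, 88, 23, 46, 66, 99, ∞]
D(2):
  [∞, 59, 86, 59, 26, 38, 89]
  [70, ∞, 70, 64, 26, 38, 71]
  [80, 59, ∞, 59, 86, 55, 80]
  [92, 59, 86, ∞, 26, 38, 96]
  [75, 59, 75, 59, ∞, 38, 75]
  [-∞, -∞, 32, 60, 39, ∞, 73]
  [70, 88, 70, 64, 66, 99, ∞]
D(3):
  [∞, 59, 86, 59, 86, 55, 89]
  [70, ∞, 70, 64, 70, 55, 71]
  [80, 59, ∞, 59, 86, 55, 80]
  [92, 59, 86, ∞, 86, 55, 96]
  [75, 59, 75, 59, ∞, 55, 75]
  [32, 32, 32, 60, 39, ∞, 73]
  [70, 88, 70, 64, 70, 99, ∞]
D(4):
  [∞, 59, 86, 59, 86, 55, 89]
  [70, ∞, 70, 64, 70, 55, 71]
  [80, 59, ∞, 59, 86, 55, 80]
  [92, 59, 86, ∞, 86, 55, 96]
  [75, 59, 75, 59, ∞, 55, 75]
  [60, 59, 60, 60, 60, ∞, 73]
  [70, 88, 70, 64, 70, 99, ∞]
D(5):
  [∞, 59, 86, 59, 86, 55, 89]
  [70, ∞, 70, 64, 70, 55, 71]
  [80, 59, ∞, 59, 86, 55, 80]
  [92, 59, 86, ∞, 86, 55, 96]
  [75, 59, 75, 59, ∞, 55, 75]
  [60, 59, 60, 60, 60, ∞, 73]
  [70, 88, 70, 64, 70, 99, ∞]
D(6):
  [∞, 59, 86, 59, 86, 55, 89]
  [70, ∞, 70, 64, 70, 55, 71]
  [80, 59, ∞, 59, 86, 55, 80]
  [92, 59, 86, ∞, 86, 55, 96]
  [75, 59, 75, 59, ∞, 55, 75]
  [60, 59, 60, 60, 60, ∞, 73]
  [70, 88, 70, 64, 70, 99, ∞]
D(7):
  [∞, 88, 86, 64, 86, 89, 89]
  [70, ∞, 70, 64, 70, 71, 71]
  [80, 80, ∞, 64, 86, 80, 80]
  [92, 88, 86, ∞, 86, 96, 96]
  [75, 75, 75, 64, ∞, 75, 75]
  [70, 73, 70, 64, 70, ∞, 73]
  [70, 88, 70, 64, 70, 99, ∞]
Answer: T* = [[∞, 88, 86, 64, 86, 89, 89], [70, ∞, 70, 64, 70, 71, 71], [80, 80, ∞, 64, 86, 80, 80], [92, 88, 86, ∞, 86, 96, 96], [75, 75, 75, 64, ∞, 75, 75], [70, 73, 70, 64, 70, ∞, 73], [70, 88, 70, 64, 70, 99, ∞]]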